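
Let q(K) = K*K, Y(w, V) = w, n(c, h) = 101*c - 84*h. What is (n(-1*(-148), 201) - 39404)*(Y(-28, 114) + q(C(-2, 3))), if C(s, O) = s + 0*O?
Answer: 992160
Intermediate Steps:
n(c, h) = -84*h + 101*c
C(s, O) = s (C(s, O) = s + 0 = s)
q(K) = K²
(n(-1*(-148), 201) - 39404)*(Y(-28, 114) + q(C(-2, 3))) = ((-84*201 + 101*(-1*(-148))) - 39404)*(-28 + (-2)²) = ((-16884 + 101*148) - 39404)*(-28 + 4) = ((-16884 + 14948) - 39404)*(-24) = (-1936 - 39404)*(-24) = -41340*(-24) = 992160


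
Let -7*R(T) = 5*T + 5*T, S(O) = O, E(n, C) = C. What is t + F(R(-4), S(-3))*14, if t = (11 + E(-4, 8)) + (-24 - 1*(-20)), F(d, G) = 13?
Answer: 197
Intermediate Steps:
R(T) = -10*T/7 (R(T) = -(5*T + 5*T)/7 = -10*T/7)
t = 15 (t = (11 + 8) + (-24 - 1*(-20)) = 19 + (-24 + 20) = 19 - 4 = 15)
t + F(R(-4), S(-3))*14 = 15 + 13*14 = 15 + 182 = 197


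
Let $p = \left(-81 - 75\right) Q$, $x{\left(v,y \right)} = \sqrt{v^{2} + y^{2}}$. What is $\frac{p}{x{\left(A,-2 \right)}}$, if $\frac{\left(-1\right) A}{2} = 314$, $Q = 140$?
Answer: $- \frac{10920 \sqrt{98597}}{98597} \approx -34.777$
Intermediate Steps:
$A = -628$ ($A = \left(-2\right) 314 = -628$)
$p = -21840$ ($p = \left(-81 - 75\right) 140 = \left(-156\right) 140 = -21840$)
$\frac{p}{x{\left(A,-2 \right)}} = - \frac{21840}{\sqrt{\left(-628\right)^{2} + \left(-2\right)^{2}}} = - \frac{21840}{\sqrt{394384 + 4}} = - \frac{21840}{\sqrt{394388}} = - \frac{21840}{2 \sqrt{98597}} = - 21840 \frac{\sqrt{98597}}{197194} = - \frac{10920 \sqrt{98597}}{98597}$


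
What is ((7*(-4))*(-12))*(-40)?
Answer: -13440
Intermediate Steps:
((7*(-4))*(-12))*(-40) = -28*(-12)*(-40) = 336*(-40) = -13440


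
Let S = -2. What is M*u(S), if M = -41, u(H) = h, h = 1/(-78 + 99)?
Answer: -41/21 ≈ -1.9524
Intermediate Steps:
h = 1/21 ≈ 0.047619
u(H) = 1/21
M*u(S) = -41*1/21 = -41/21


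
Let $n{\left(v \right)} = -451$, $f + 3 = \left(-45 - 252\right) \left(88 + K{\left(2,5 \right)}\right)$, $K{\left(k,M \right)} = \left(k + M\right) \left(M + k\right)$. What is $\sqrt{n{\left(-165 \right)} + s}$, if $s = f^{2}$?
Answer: $\sqrt{1655838413} \approx 40692.0$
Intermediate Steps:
$K{\left(k,M \right)} = \left(M + k\right)^{2}$ ($K{\left(k,M \right)} = \left(M + k\right) \left(M + k\right) = \left(M + k\right)^{2}$)
$f = -40692$ ($f = -3 + \left(-45 - 252\right) \left(88 + \left(5 + 2\right)^{2}\right) = -3 - 297 \left(88 + 7^{2}\right) = -3 - 297 \left(88 + 49\right) = -3 - 40689 = -40692$)
$s = 1655838864$ ($s = \left(-40692\right)^{2} = 1655838864$)
$\sqrt{n{\left(-165 \right)} + s} = \sqrt{-451 + 1655838864} = \sqrt{1655838413}$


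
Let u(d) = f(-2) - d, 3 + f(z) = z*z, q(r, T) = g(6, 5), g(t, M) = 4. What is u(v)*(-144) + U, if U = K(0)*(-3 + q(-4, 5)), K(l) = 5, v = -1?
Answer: -283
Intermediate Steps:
q(r, T) = 4
f(z) = -3 + z² (f(z) = -3 + z*z = -3 + z²)
u(d) = 1 - d (u(d) = (-3 + (-2)²) - d = (-3 + 4) - d = 1 - d)
U = 5 (U = 5*(-3 + 4) = 5*1 = 5)
u(v)*(-144) + U = (1 - 1*(-1))*(-144) + 5 = (1 + 1)*(-144) + 5 = 2*(-144) + 5 = -288 + 5 = -283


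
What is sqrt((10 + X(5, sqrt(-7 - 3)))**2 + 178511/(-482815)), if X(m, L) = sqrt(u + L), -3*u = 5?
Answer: sqrt(-775690096185 + 233110324225*(30 + sqrt(3)*sqrt(-5 + 3*I*sqrt(10)))**2)/1448445 ≈ 10.96 + 1.6213*I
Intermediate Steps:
u = -5/3 (u = -1/3*5 = -5/3 ≈ -1.6667)
X(m, L) = sqrt(-5/3 + L)
sqrt((10 + X(5, sqrt(-7 - 3)))**2 + 178511/(-482815)) = sqrt((10 + sqrt(-15 + 9*sqrt(-7 - 3))/3)**2 + 178511/(-482815)) = sqrt((10 + sqrt(-15 + 9*sqrt(-10))/3)**2 + 178511*(-1/482815)) = sqrt((10 + sqrt(-15 + 9*(I*sqrt(10)))/3)**2 - 178511/482815) = sqrt((10 + sqrt(-15 + 9*I*sqrt(10))/3)**2 - 178511/482815) = sqrt(-178511/482815 + (10 + sqrt(-15 + 9*I*sqrt(10))/3)**2)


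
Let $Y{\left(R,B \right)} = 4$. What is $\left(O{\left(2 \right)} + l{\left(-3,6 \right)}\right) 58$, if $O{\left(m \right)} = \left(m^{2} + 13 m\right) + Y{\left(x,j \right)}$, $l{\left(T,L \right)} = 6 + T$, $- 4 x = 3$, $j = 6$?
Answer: $2146$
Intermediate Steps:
$x = - \frac{3}{4}$ ($x = \left(- \frac{1}{4}\right) 3 = - \frac{3}{4} \approx -0.75$)
$O{\left(m \right)} = 4 + m^{2} + 13 m$ ($O{\left(m \right)} = \left(m^{2} + 13 m\right) + 4 = 4 + m^{2} + 13 m$)
$\left(O{\left(2 \right)} + l{\left(-3,6 \right)}\right) 58 = \left(\left(4 + 2^{2} + 13 \cdot 2\right) + \left(6 - 3\right)\right) 58 = \left(\left(4 + 4 + 26\right) + 3\right) 58 = \left(34 + 3\right) 58 = 37 \cdot 58 = 2146$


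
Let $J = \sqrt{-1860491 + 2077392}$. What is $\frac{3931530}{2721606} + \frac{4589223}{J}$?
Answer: $\frac{655255}{453601} + \frac{4589223 \sqrt{216901}}{216901} \approx 9855.3$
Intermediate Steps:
$J = \sqrt{216901} \approx 465.73$
$\frac{3931530}{2721606} + \frac{4589223}{J} = \frac{3931530}{2721606} + \frac{4589223}{\sqrt{216901}} = 3931530 \cdot \frac{1}{2721606} + 4589223 \frac{\sqrt{216901}}{216901} = \frac{655255}{453601} + \frac{4589223 \sqrt{216901}}{216901}$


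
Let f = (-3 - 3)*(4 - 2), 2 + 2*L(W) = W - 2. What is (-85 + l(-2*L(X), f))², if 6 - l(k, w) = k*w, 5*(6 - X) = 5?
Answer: 8281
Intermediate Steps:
X = 5 (X = 6 - ⅕*5 = 6 - 1 = 5)
L(W) = -2 + W/2 (L(W) = -1 + (W - 2)/2 = -1 + (-2 + W)/2 = -1 + (-1 + W/2) = -2 + W/2)
f = -12 (f = -6*2 = -12)
l(k, w) = 6 - k*w
(-85 + l(-2*L(X), f))² = (-85 + (6 - 1*(-2*(-2 + (½)*5))*(-12)))² = (-85 + (6 - 1*(-2*(-2 + 5/2))*(-12)))² = (-85 + (6 - 1*(-2*½)*(-12)))² = (-85 + (6 - 1*(-1)*(-12)))² = (-85 + (6 - 12))² = (-85 - 6)² = (-91)² = 8281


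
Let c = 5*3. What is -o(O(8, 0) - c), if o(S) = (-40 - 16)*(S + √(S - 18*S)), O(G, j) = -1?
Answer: -896 + 224*√17 ≈ 27.576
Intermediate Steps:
c = 15
o(S) = -56*S - 56*√17*√(-S) (o(S) = -56*(S + √(-17*S)) = -56*(S + √17*√(-S)) = -56*S - 56*√17*√(-S))
-o(O(8, 0) - c) = -(-56*(-1 - 1*15) - 56*√17*√(-(-1 - 1*15))) = -(-56*(-1 - 15) - 56*√17*√(-(-1 - 15))) = -(-56*(-16) - 56*√17*√(-1*(-16))) = -(896 - 56*√17*√16) = -(896 - 56*√17*4) = -(896 - 224*√17) = -896 + 224*√17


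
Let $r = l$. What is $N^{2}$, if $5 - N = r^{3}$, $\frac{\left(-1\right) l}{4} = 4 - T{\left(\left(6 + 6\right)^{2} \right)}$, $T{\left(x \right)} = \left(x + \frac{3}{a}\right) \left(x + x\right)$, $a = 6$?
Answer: $21265298676190701006342737567769$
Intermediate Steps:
$T{\left(x \right)} = 2 x \left(\frac{1}{2} + x\right)$ ($T{\left(x \right)} = \left(x + \frac{3}{6}\right) \left(x + x\right) = \left(x + 3 \cdot \frac{1}{6}\right) 2 x = \left(x + \frac{1}{2}\right) 2 x = \left(\frac{1}{2} + x\right) 2 x = 2 x \left(\frac{1}{2} + x\right)$)
$l = 166448$ ($l = - 4 \left(4 - \left(6 + 6\right)^{2} \left(1 + 2 \left(6 + 6\right)^{2}\right)\right) = - 4 \left(4 - 12^{2} \left(1 + 2 \cdot 12^{2}\right)\right) = - 4 \left(4 - 144 \left(1 + 2 \cdot 144\right)\right) = - 4 \left(4 - 144 \left(1 + 288\right)\right) = - 4 \left(4 - 144 \cdot 289\right) = - 4 \left(4 - 41616\right) = \left(-4\right) \left(-41612\right) = 166448$)
$r = 166448$
$N = -4611431304507387$ ($N = 5 - 166448^{3} = 5 - 4611431304507392 = -4611431304507387$)
$N^{2} = \left(-4611431304507387\right)^{2} = 21265298676190701006342737567769$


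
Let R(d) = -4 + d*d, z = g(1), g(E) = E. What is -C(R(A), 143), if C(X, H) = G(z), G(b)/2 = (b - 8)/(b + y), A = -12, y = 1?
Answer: 7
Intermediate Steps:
z = 1
R(d) = -4 + d**2
G(b) = 2*(-8 + b)/(1 + b) (G(b) = 2*((b - 8)/(b + 1)) = 2*((-8 + b)/(1 + b)) = 2*(-8 + b)/(1 + b))
C(X, H) = -7 (C(X, H) = 2*(-8 + 1)/(1 + 1) = 2*(-7)/2 = 2*(1/2)*(-7) = -7)
-C(R(A), 143) = -1*(-7) = 7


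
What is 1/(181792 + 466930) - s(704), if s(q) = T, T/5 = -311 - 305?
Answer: 1998063761/648722 ≈ 3080.0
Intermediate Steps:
T = -3080 (T = 5*(-311 - 305) = 5*(-616) = -3080)
s(q) = -3080
1/(181792 + 466930) - s(704) = 1/(181792 + 466930) - 1*(-3080) = 1/648722 + 3080 = 1998063761/648722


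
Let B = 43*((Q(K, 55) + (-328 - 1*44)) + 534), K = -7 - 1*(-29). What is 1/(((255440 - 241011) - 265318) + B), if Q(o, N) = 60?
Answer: -1/241343 ≈ -4.1435e-6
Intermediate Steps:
K = 22 (K = -7 + 29 = 22)
B = 9546 (B = 43*((60 + (-328 - 1*44)) + 534) = 43*((60 + (-328 - 44)) + 534) = 43*((60 - 372) + 534) = 43*(-312 + 534) = 43*222 = 9546)
1/(((255440 - 241011) - 265318) + B) = 1/(((255440 - 241011) - 265318) + 9546) = 1/((14429 - 265318) + 9546) = 1/(-250889 + 9546) = 1/(-241343) = -1/241343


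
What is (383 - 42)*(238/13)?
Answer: 81158/13 ≈ 6242.9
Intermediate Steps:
(383 - 42)*(238/13) = 341*(238*(1/13)) = 341*(238/13) = 81158/13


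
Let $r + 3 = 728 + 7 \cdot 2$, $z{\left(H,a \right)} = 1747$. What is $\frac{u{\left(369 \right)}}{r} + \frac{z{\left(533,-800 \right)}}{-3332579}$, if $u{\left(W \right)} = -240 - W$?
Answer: $- \frac{2030831644}{2462775881} \approx -0.82461$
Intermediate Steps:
$r = 739$ ($r = -3 + \left(728 + 7 \cdot 2\right) = -3 + \left(728 + 14\right) = -3 + 742 = 739$)
$\frac{u{\left(369 \right)}}{r} + \frac{z{\left(533,-800 \right)}}{-3332579} = \frac{-240 - 369}{739} + \frac{1747}{-3332579} = \left(-240 - 369\right) \frac{1}{739} + 1747 \left(- \frac{1}{3332579}\right) = \left(-609\right) \frac{1}{739} - \frac{1747}{3332579} = - \frac{609}{739} - \frac{1747}{3332579} = - \frac{2030831644}{2462775881}$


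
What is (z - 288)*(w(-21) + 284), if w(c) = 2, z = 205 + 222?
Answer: 39754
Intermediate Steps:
z = 427
(z - 288)*(w(-21) + 284) = (427 - 288)*(2 + 284) = 139*286 = 39754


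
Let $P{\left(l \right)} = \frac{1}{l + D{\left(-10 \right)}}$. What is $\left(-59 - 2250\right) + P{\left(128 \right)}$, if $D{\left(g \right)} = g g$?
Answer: $- \frac{526451}{228} \approx -2309.0$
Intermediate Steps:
$D{\left(g \right)} = g^{2}$
$P{\left(l \right)} = \frac{1}{100 + l}$ ($P{\left(l \right)} = \frac{1}{l + \left(-10\right)^{2}} = \frac{1}{l + 100} = \frac{1}{100 + l}$)
$\left(-59 - 2250\right) + P{\left(128 \right)} = \left(-59 - 2250\right) + \frac{1}{100 + 128} = \left(-59 - 2250\right) + \frac{1}{228} = -2309 + \frac{1}{228} = - \frac{526451}{228}$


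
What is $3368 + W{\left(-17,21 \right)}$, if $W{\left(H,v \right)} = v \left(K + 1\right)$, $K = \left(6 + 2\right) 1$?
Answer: $3557$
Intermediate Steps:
$K = 8$ ($K = 8 \cdot 1 = 8$)
$W{\left(H,v \right)} = 9 v$ ($W{\left(H,v \right)} = v \left(8 + 1\right) = v 9 = 9 v$)
$3368 + W{\left(-17,21 \right)} = 3368 + 9 \cdot 21 = 3368 + 189 = 3557$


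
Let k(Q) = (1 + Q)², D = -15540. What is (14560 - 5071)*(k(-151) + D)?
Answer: 66043440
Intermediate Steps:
(14560 - 5071)*(k(-151) + D) = (14560 - 5071)*((1 - 151)² - 15540) = 9489*((-150)² - 15540) = 9489*(22500 - 15540) = 9489*6960 = 66043440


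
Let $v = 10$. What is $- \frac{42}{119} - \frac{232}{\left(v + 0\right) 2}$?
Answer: $- \frac{1016}{85} \approx -11.953$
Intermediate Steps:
$- \frac{42}{119} - \frac{232}{\left(v + 0\right) 2} = - \frac{42}{119} - \frac{232}{\left(10 + 0\right) 2} = \left(-42\right) \frac{1}{119} - \frac{232}{10 \cdot 2} = - \frac{6}{17} - \frac{232}{20} = - \frac{6}{17} - \frac{58}{5} = - \frac{1016}{85}$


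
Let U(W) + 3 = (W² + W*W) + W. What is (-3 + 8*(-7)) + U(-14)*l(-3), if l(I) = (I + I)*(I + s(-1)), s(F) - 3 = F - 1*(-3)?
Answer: -4559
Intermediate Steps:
s(F) = 6 + F (s(F) = 3 + (F - 1*(-3)) = 3 + (F + 3) = 3 + (3 + F) = 6 + F)
l(I) = 2*I*(5 + I) (l(I) = (I + I)*(I + (6 - 1)) = (2*I)*(I + 5) = (2*I)*(5 + I) = 2*I*(5 + I))
U(W) = -3 + W + 2*W² (U(W) = -3 + ((W² + W*W) + W) = -3 + ((W² + W²) + W) = -3 + (2*W² + W) = -3 + (W + 2*W²) = -3 + W + 2*W²)
(-3 + 8*(-7)) + U(-14)*l(-3) = (-3 + 8*(-7)) + (-3 - 14 + 2*(-14)²)*(2*(-3)*(5 - 3)) = (-3 - 56) + (-3 - 14 + 2*196)*(2*(-3)*2) = -59 + (-3 - 14 + 392)*(-12) = -59 + 375*(-12) = -59 - 4500 = -4559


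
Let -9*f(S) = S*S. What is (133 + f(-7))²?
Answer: 1317904/81 ≈ 16270.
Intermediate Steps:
f(S) = -S²/9 (f(S) = -S*S/9 = -S²/9)
(133 + f(-7))² = (133 - ⅑*(-7)²)² = (133 - ⅑*49)² = (133 - 49/9)² = (1148/9)² = 1317904/81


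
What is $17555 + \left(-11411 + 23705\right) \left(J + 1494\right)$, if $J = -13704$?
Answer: $-150092185$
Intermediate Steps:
$17555 + \left(-11411 + 23705\right) \left(J + 1494\right) = 17555 + \left(-11411 + 23705\right) \left(-13704 + 1494\right) = 17555 + 12294 \left(-12210\right) = 17555 - 150109740 = -150092185$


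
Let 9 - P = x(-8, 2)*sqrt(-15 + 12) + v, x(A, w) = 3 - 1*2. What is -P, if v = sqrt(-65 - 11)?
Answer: -9 + I*sqrt(3) + 2*I*sqrt(19) ≈ -9.0 + 10.45*I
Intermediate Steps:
x(A, w) = 1 (x(A, w) = 3 - 2 = 1)
v = 2*I*sqrt(19) (v = sqrt(-76) = 2*I*sqrt(19) ≈ 8.7178*I)
P = 9 - I*sqrt(3) - 2*I*sqrt(19) (P = 9 - (1*sqrt(-15 + 12) + 2*I*sqrt(19)) = 9 - (1*sqrt(-3) + 2*I*sqrt(19)) = 9 - (1*(I*sqrt(3)) + 2*I*sqrt(19)) = 9 - (I*sqrt(3) + 2*I*sqrt(19)) = 9 + (-I*sqrt(3) - 2*I*sqrt(19)) = 9 - I*sqrt(3) - 2*I*sqrt(19) ≈ 9.0 - 10.45*I)
-P = -(9 - I*sqrt(3) - 2*I*sqrt(19)) = -9 + I*sqrt(3) + 2*I*sqrt(19)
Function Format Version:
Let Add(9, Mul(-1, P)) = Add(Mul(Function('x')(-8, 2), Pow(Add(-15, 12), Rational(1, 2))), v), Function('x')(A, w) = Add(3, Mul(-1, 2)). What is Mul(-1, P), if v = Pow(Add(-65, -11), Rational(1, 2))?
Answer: Add(-9, Mul(I, Pow(3, Rational(1, 2))), Mul(2, I, Pow(19, Rational(1, 2)))) ≈ Add(-9.0000, Mul(10.450, I))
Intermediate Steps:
Function('x')(A, w) = 1 (Function('x')(A, w) = Add(3, -2) = 1)
v = Mul(2, I, Pow(19, Rational(1, 2))) (v = Pow(-76, Rational(1, 2)) = Mul(2, I, Pow(19, Rational(1, 2))) ≈ Mul(8.7178, I))
P = Add(9, Mul(-1, I, Pow(3, Rational(1, 2))), Mul(-2, I, Pow(19, Rational(1, 2)))) (P = Add(9, Mul(-1, Add(Mul(1, Pow(Add(-15, 12), Rational(1, 2))), Mul(2, I, Pow(19, Rational(1, 2)))))) = Add(9, Mul(-1, Add(Mul(1, Pow(-3, Rational(1, 2))), Mul(2, I, Pow(19, Rational(1, 2)))))) = Add(9, Mul(-1, Add(Mul(1, Mul(I, Pow(3, Rational(1, 2)))), Mul(2, I, Pow(19, Rational(1, 2)))))) = Add(9, Mul(-1, Add(Mul(I, Pow(3, Rational(1, 2))), Mul(2, I, Pow(19, Rational(1, 2)))))) = Add(9, Add(Mul(-1, I, Pow(3, Rational(1, 2))), Mul(-2, I, Pow(19, Rational(1, 2))))) = Add(9, Mul(-1, I, Pow(3, Rational(1, 2))), Mul(-2, I, Pow(19, Rational(1, 2)))) ≈ Add(9.0000, Mul(-10.450, I)))
Mul(-1, P) = Mul(-1, Add(9, Mul(-1, I, Pow(3, Rational(1, 2))), Mul(-2, I, Pow(19, Rational(1, 2))))) = Add(-9, Mul(I, Pow(3, Rational(1, 2))), Mul(2, I, Pow(19, Rational(1, 2))))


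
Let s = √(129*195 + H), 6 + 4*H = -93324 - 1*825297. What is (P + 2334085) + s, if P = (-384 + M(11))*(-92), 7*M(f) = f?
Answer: 16584879/7 + I*√818007/2 ≈ 2.3693e+6 + 452.22*I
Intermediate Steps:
M(f) = f/7
H = -918627/4 (H = -3/2 + (-93324 - 1*825297)/4 = -3/2 + (-93324 - 825297)/4 = -3/2 + (¼)*(-918621) = -3/2 - 918621/4 = -918627/4 ≈ -2.2966e+5)
s = I*√818007/2 (s = √(129*195 - 918627/4) = √(25155 - 918627/4) = √(-818007/4) = I*√818007/2 ≈ 452.22*I)
P = 246284/7 (P = (-384 + (⅐)*11)*(-92) = (-384 + 11/7)*(-92) = -2677/7*(-92) = 246284/7 ≈ 35183.)
(P + 2334085) + s = (246284/7 + 2334085) + I*√818007/2 = 16584879/7 + I*√818007/2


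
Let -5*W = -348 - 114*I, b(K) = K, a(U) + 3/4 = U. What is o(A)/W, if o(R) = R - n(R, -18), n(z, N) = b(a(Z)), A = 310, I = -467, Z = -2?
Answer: -417/14104 ≈ -0.029566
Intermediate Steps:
a(U) = -¾ + U
n(z, N) = -11/4 (n(z, N) = -¾ - 2 = -11/4)
o(R) = 11/4 + R (o(R) = R - 1*(-11/4) = R + 11/4 = 11/4 + R)
W = -10578 (W = -(-348 - 114*(-467))/5 = -(-348 + 53238)/5 = -⅕*52890 = -10578)
o(A)/W = (11/4 + 310)/(-10578) = (1251/4)*(-1/10578) = -417/14104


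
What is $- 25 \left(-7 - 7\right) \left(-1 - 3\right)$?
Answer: $-1400$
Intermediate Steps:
$- 25 \left(-7 - 7\right) \left(-1 - 3\right) = - 25 \left(\left(-14\right) \left(-4\right)\right) = \left(-25\right) 56 = -1400$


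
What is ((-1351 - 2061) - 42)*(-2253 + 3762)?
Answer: -5212086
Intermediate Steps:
((-1351 - 2061) - 42)*(-2253 + 3762) = (-3412 - 42)*1509 = -3454*1509 = -5212086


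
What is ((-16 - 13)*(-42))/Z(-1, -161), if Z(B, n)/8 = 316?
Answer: 609/1264 ≈ 0.48180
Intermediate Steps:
Z(B, n) = 2528 (Z(B, n) = 8*316 = 2528)
((-16 - 13)*(-42))/Z(-1, -161) = ((-16 - 13)*(-42))/2528 = -29*(-42)*(1/2528) = 1218*(1/2528) = 609/1264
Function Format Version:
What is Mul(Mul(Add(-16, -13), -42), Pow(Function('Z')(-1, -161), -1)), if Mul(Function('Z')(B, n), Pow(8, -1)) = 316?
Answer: Rational(609, 1264) ≈ 0.48180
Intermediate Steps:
Function('Z')(B, n) = 2528 (Function('Z')(B, n) = Mul(8, 316) = 2528)
Mul(Mul(Add(-16, -13), -42), Pow(Function('Z')(-1, -161), -1)) = Mul(Mul(Add(-16, -13), -42), Pow(2528, -1)) = Mul(Mul(-29, -42), Rational(1, 2528)) = Mul(1218, Rational(1, 2528)) = Rational(609, 1264)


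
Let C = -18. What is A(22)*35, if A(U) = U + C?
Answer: 140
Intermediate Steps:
A(U) = -18 + U (A(U) = U - 18 = -18 + U)
A(22)*35 = (-18 + 22)*35 = 4*35 = 140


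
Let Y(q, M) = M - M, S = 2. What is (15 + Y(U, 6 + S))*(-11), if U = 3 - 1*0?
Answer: -165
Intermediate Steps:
U = 3 (U = 3 + 0 = 3)
Y(q, M) = 0
(15 + Y(U, 6 + S))*(-11) = (15 + 0)*(-11) = 15*(-11) = -165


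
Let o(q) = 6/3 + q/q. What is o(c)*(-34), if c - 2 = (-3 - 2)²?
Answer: -102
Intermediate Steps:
c = 27 (c = 2 + (-3 - 2)² = 2 + (-5)² = 2 + 25 = 27)
o(q) = 3 (o(q) = 6*(⅓) + 1 = 2 + 1 = 3)
o(c)*(-34) = 3*(-34) = -102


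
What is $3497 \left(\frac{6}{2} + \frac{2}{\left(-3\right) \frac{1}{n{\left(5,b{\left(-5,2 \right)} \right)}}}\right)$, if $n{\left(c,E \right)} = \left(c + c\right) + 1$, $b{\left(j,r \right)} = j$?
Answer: $- \frac{45461}{3} \approx -15154.0$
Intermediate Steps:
$n{\left(c,E \right)} = 1 + 2 c$ ($n{\left(c,E \right)} = 2 c + 1 = 1 + 2 c$)
$3497 \left(\frac{6}{2} + \frac{2}{\left(-3\right) \frac{1}{n{\left(5,b{\left(-5,2 \right)} \right)}}}\right) = 3497 \left(\frac{6}{2} + \frac{2}{\left(-3\right) \frac{1}{1 + 2 \cdot 5}}\right) = 3497 \left(6 \cdot \frac{1}{2} + \frac{2}{\left(-3\right) \frac{1}{1 + 10}}\right) = 3497 \left(3 + \frac{2}{\left(-3\right) \frac{1}{11}}\right) = 3497 \left(3 + \frac{2}{- \frac{3}{11}}\right) = 3497 \left(3 + 2 \left(- \frac{11}{3}\right)\right) = 3497 \left(3 - \frac{22}{3}\right) = 3497 \left(- \frac{13}{3}\right) = - \frac{45461}{3}$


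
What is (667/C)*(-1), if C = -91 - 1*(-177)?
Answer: -667/86 ≈ -7.7558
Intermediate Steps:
C = 86 (C = -91 + 177 = 86)
(667/C)*(-1) = (667/86)*(-1) = -667/86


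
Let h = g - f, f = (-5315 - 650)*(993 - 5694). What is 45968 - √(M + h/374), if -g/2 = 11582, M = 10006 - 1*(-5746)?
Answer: 45968 - 3*I*√921427166/374 ≈ 45968.0 - 243.49*I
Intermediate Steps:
M = 15752 (M = 10006 + 5746 = 15752)
f = 28041465 (f = -5965*(-4701) = 28041465)
g = -23164 (g = -2*11582 = -23164)
h = -28064629 (h = -23164 - 1*28041465 = -23164 - 28041465 = -28064629)
45968 - √(M + h/374) = 45968 - √(15752 - 28064629/374) = 45968 - √(-22173381/374) = 45968 - 3*I*√921427166/374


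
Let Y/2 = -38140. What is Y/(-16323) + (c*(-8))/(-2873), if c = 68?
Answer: 13413656/2758587 ≈ 4.8625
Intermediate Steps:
Y = -76280 (Y = 2*(-38140) = -76280)
Y/(-16323) + (c*(-8))/(-2873) = -76280/(-16323) + (68*(-8))/(-2873) = -76280*(-1/16323) - 544*(-1/2873) = 76280/16323 + 32/169 = 13413656/2758587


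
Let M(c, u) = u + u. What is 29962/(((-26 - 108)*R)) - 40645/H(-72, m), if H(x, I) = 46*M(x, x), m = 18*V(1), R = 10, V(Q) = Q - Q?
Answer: -36000997/2219040 ≈ -16.224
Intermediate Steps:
M(c, u) = 2*u
V(Q) = 0
m = 0 (m = 18*0 = 0)
H(x, I) = 92*x (H(x, I) = 46*(2*x) = 92*x)
29962/(((-26 - 108)*R)) - 40645/H(-72, m) = 29962/(((-26 - 108)*10)) - 40645/(92*(-72)) = 29962/((-134*10)) - 40645/(-6624) = 29962/(-1340) - 40645*(-1/6624) = 29962*(-1/1340) + 40645/6624 = -14981/670 + 40645/6624 = -36000997/2219040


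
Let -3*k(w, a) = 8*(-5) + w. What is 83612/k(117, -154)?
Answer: -250836/77 ≈ -3257.6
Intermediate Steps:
k(w, a) = 40/3 - w/3 (k(w, a) = -(8*(-5) + w)/3 = -(-40 + w)/3 = 40/3 - w/3)
83612/k(117, -154) = 83612/(40/3 - ⅓*117) = 83612/(40/3 - 39) = 83612/(-77/3) = 83612*(-3/77) = -250836/77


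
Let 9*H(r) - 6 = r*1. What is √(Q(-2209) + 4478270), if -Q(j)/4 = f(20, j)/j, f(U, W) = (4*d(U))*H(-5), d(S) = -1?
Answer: √89032485854/141 ≈ 2116.2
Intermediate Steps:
H(r) = ⅔ + r/9 (H(r) = ⅔ + (r*1)/9 = ⅔ + r/9)
f(U, W) = -4/9 (f(U, W) = (4*(-1))*(⅔ + (⅑)*(-5)) = -4*(⅔ - 5/9) = -4*⅑ = -4/9)
Q(j) = 16/(9*j) (Q(j) = -(-16)/(9*j) = 16/(9*j))
√(Q(-2209) + 4478270) = √((16/9)/(-2209) + 4478270) = √((16/9)*(-1/2209) + 4478270) = √(-16/19881 + 4478270) = √(89032485854/19881) = √89032485854/141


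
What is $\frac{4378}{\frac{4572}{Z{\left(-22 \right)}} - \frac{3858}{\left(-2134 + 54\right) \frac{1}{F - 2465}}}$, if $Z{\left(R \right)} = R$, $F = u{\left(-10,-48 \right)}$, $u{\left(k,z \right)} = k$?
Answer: $- \frac{10016864}{10978893} \approx -0.91237$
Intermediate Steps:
$F = -10$
$\frac{4378}{\frac{4572}{Z{\left(-22 \right)}} - \frac{3858}{\left(-2134 + 54\right) \frac{1}{F - 2465}}} = \frac{4378}{\frac{4572}{-22} - \frac{3858}{\left(-2134 + 54\right) \frac{1}{-10 - 2465}}} = \frac{4378}{4572 \left(- \frac{1}{22}\right) - \frac{3858}{\left(-2080\right) \frac{1}{-2475}}} = \frac{4378}{- \frac{2286}{11} - \frac{3858}{\left(-2080\right) \left(- \frac{1}{2475}\right)}} = \frac{4378}{- \frac{2286}{11} - \frac{3858}{\frac{416}{495}}} = \frac{4378}{- \frac{2286}{11} - \frac{954855}{208}} = \frac{4378}{- \frac{10978893}{2288}} = 4378 \left(- \frac{2288}{10978893}\right) = - \frac{10016864}{10978893}$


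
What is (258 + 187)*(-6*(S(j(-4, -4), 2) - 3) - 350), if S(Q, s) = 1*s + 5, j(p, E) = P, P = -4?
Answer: -166430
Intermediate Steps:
j(p, E) = -4
S(Q, s) = 5 + s (S(Q, s) = s + 5 = 5 + s)
(258 + 187)*(-6*(S(j(-4, -4), 2) - 3) - 350) = (258 + 187)*(-6*((5 + 2) - 3) - 350) = 445*(-6*(7 - 3) - 350) = 445*(-6*4 - 350) = 445*(-24 - 350) = 445*(-374) = -166430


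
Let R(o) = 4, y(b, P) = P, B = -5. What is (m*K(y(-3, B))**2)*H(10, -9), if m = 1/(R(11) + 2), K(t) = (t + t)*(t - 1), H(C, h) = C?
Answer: 6000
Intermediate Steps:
K(t) = 2*t*(-1 + t) (K(t) = (2*t)*(-1 + t) = 2*t*(-1 + t))
m = 1/6 (m = 1/(4 + 2) = 1/6 ≈ 0.16667)
(m*K(y(-3, B))**2)*H(10, -9) = ((2*(-5)*(-1 - 5))**2/6)*10 = ((2*(-5)*(-6))**2/6)*10 = ((1/6)*60**2)*10 = ((1/6)*3600)*10 = 600*10 = 6000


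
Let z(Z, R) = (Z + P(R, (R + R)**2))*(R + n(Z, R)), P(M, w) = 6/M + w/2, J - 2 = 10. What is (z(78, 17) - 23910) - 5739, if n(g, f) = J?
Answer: -180451/17 ≈ -10615.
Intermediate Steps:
J = 12 (J = 2 + 10 = 12)
n(g, f) = 12
P(M, w) = w/2 + 6/M (P(M, w) = 6/M + w*(1/2) = 6/M + w/2 = w/2 + 6/M)
z(Z, R) = (12 + R)*(Z + 2*R**2 + 6/R) (z(Z, R) = (Z + ((R + R)**2/2 + 6/R))*(R + 12) = (Z + ((2*R)**2/2 + 6/R))*(12 + R) = (Z + ((4*R**2)/2 + 6/R))*(12 + R) = (Z + (2*R**2 + 6/R))*(12 + R) = (Z + 2*R**2 + 6/R)*(12 + R) = (12 + R)*(Z + 2*R**2 + 6/R))
(z(78, 17) - 23910) - 5739 = ((6 + 2*17**3 + 12*78 + 24*17**2 + 72/17 + 17*78) - 23910) - 5739 = ((6 + 2*4913 + 936 + 24*289 + 72*(1/17) + 1326) - 23910) - 5739 = ((6 + 9826 + 936 + 6936 + 72/17 + 1326) - 23910) - 5739 = (323582/17 - 23910) - 5739 = -82888/17 - 5739 = -180451/17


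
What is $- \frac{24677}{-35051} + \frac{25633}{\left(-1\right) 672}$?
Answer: $- \frac{881879339}{23554272} \approx -37.44$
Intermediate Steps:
$- \frac{24677}{-35051} + \frac{25633}{\left(-1\right) 672} = \left(-24677\right) \left(- \frac{1}{35051}\right) + \frac{25633}{-672} = \frac{24677}{35051} + 25633 \left(- \frac{1}{672}\right) = \frac{24677}{35051} - \frac{25633}{672} = - \frac{881879339}{23554272}$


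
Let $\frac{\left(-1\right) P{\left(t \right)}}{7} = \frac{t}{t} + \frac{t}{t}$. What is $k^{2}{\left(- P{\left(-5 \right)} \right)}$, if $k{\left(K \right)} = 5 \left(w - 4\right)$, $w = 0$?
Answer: $400$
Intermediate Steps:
$P{\left(t \right)} = -14$ ($P{\left(t \right)} = - 7 \left(\frac{t}{t} + \frac{t}{t}\right) = - 7 \left(1 + 1\right) = \left(-7\right) 2 = -14$)
$k{\left(K \right)} = -20$ ($k{\left(K \right)} = 5 \left(0 - 4\right) = 5 \left(-4\right) = -20$)
$k^{2}{\left(- P{\left(-5 \right)} \right)} = \left(-20\right)^{2} = 400$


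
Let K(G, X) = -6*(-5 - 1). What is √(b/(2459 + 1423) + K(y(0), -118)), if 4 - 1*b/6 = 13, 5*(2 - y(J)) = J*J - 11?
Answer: 3*√1673789/647 ≈ 5.9988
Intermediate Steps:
y(J) = 21/5 - J²/5 (y(J) = 2 - (J*J - 11)/5 = 2 - (J² - 11)/5 = 2 - (-11 + J²)/5 = 2 + (11/5 - J²/5) = 21/5 - J²/5)
K(G, X) = 36 (K(G, X) = -6*(-6) = 36)
b = -54 (b = 24 - 6*13 = 24 - 78 = -54)
√(b/(2459 + 1423) + K(y(0), -118)) = √(-54/(2459 + 1423) + 36) = √(-54/3882 + 36) = √((1/3882)*(-54) + 36) = √(-9/647 + 36) = √(23283/647) = 3*√1673789/647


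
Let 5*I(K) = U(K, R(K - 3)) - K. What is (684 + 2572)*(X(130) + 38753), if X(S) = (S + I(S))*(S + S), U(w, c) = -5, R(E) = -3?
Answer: 213375448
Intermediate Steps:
I(K) = -1 - K/5 (I(K) = (-5 - K)/5 = -1 - K/5)
X(S) = 2*S*(-1 + 4*S/5) (X(S) = (S + (-1 - S/5))*(S + S) = (-1 + 4*S/5)*(2*S) = 2*S*(-1 + 4*S/5))
(684 + 2572)*(X(130) + 38753) = (684 + 2572)*((⅖)*130*(-5 + 4*130) + 38753) = 3256*((⅖)*130*(-5 + 520) + 38753) = 3256*((⅖)*130*515 + 38753) = 3256*(26780 + 38753) = 3256*65533 = 213375448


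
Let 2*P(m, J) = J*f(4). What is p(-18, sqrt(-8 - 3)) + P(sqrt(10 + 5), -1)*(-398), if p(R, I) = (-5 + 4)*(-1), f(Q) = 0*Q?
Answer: 1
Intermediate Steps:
f(Q) = 0
p(R, I) = 1 (p(R, I) = -1*(-1) = 1)
P(m, J) = 0 (P(m, J) = (J*0)/2 = (1/2)*0 = 0)
p(-18, sqrt(-8 - 3)) + P(sqrt(10 + 5), -1)*(-398) = 1 + 0*(-398) = 1 + 0 = 1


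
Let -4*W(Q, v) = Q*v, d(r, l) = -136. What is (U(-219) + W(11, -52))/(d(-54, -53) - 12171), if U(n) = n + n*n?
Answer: -47885/12307 ≈ -3.8909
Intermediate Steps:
W(Q, v) = -Q*v/4
U(n) = n + n²
(U(-219) + W(11, -52))/(d(-54, -53) - 12171) = (-219*(1 - 219) - ¼*11*(-52))/(-136 - 12171) = (-219*(-218) + 143)/(-12307) = (47742 + 143)*(-1/12307) = 47885*(-1/12307) = -47885/12307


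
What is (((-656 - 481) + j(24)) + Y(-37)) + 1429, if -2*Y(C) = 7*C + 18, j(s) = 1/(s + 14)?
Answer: 7838/19 ≈ 412.53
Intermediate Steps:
j(s) = 1/(14 + s)
Y(C) = -9 - 7*C/2 (Y(C) = -(7*C + 18)/2 = -(18 + 7*C)/2 = -9 - 7*C/2)
(((-656 - 481) + j(24)) + Y(-37)) + 1429 = (((-656 - 481) + 1/(14 + 24)) + (-9 - 7/2*(-37))) + 1429 = ((-1137 + 1/38) + (-9 + 259/2)) + 1429 = ((-1137 + 1/38) + 241/2) + 1429 = (-43205/38 + 241/2) + 1429 = -19313/19 + 1429 = 7838/19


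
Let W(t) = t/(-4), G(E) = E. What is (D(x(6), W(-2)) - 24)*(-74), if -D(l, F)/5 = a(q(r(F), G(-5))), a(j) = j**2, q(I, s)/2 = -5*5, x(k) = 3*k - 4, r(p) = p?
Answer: 926776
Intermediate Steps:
W(t) = -t/4 (W(t) = t*(-1/4) = -t/4)
x(k) = -4 + 3*k
q(I, s) = -50 (q(I, s) = 2*(-5*5) = 2*(-25) = -50)
D(l, F) = -12500 (D(l, F) = -5*(-50)**2 = -5*2500 = -12500)
(D(x(6), W(-2)) - 24)*(-74) = (-12500 - 24)*(-74) = -12524*(-74) = 926776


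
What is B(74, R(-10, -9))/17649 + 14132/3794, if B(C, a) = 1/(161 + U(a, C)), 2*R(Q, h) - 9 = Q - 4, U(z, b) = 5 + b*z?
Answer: 2369446949/636122907 ≈ 3.7248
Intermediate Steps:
R(Q, h) = 5/2 + Q/2 (R(Q, h) = 9/2 + (Q - 4)/2 = 9/2 + (-4 + Q)/2 = 9/2 + (-2 + Q/2) = 5/2 + Q/2)
B(C, a) = 1/(166 + C*a) (B(C, a) = 1/(161 + (5 + C*a)) = 1/(166 + C*a))
B(74, R(-10, -9))/17649 + 14132/3794 = 1/((166 + 74*(5/2 + (½)*(-10)))*17649) + 14132/3794 = (1/17649)/(166 + 74*(5/2 - 5)) + 14132*(1/3794) = (1/17649)/(166 + 74*(-5/2)) + 7066/1897 = (1/17649)/(166 - 185) + 7066/1897 = (1/17649)/(-19) + 7066/1897 = -1/19*1/17649 + 7066/1897 = -1/335331 + 7066/1897 = 2369446949/636122907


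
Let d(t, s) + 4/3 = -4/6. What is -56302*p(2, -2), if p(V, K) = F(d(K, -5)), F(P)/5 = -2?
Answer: 563020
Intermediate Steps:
d(t, s) = -2 (d(t, s) = -4/3 - 4/6 = -4/3 - 4*1/6 = -4/3 - 2/3 = -2)
F(P) = -10 (F(P) = 5*(-2) = -10)
p(V, K) = -10
-56302*p(2, -2) = -56302*(-10) = 563020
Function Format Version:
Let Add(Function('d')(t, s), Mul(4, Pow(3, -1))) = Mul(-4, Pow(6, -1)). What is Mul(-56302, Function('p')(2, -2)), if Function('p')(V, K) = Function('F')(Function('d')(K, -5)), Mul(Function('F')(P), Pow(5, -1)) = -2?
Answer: 563020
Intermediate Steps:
Function('d')(t, s) = -2 (Function('d')(t, s) = Add(Rational(-4, 3), Mul(-4, Pow(6, -1))) = Add(Rational(-4, 3), Mul(-4, Rational(1, 6))) = Add(Rational(-4, 3), Rational(-2, 3)) = -2)
Function('F')(P) = -10 (Function('F')(P) = Mul(5, -2) = -10)
Function('p')(V, K) = -10
Mul(-56302, Function('p')(2, -2)) = Mul(-56302, -10) = 563020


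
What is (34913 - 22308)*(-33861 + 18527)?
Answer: -193285070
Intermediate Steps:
(34913 - 22308)*(-33861 + 18527) = 12605*(-15334) = -193285070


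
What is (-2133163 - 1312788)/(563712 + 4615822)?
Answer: -3445951/5179534 ≈ -0.66530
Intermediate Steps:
(-2133163 - 1312788)/(563712 + 4615822) = -3445951/5179534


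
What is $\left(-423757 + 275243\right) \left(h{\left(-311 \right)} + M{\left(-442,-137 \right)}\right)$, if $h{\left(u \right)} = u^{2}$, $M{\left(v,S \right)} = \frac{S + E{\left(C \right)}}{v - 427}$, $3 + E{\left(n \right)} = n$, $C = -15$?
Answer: $- \frac{12482706253856}{869} \approx -1.4364 \cdot 10^{10}$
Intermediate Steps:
$E{\left(n \right)} = -3 + n$
$M{\left(v,S \right)} = \frac{-18 + S}{-427 + v}$ ($M{\left(v,S \right)} = \frac{S - 18}{v - 427} = \frac{S - 18}{-427 + v} = \frac{-18 + S}{-427 + v}$)
$\left(-423757 + 275243\right) \left(h{\left(-311 \right)} + M{\left(-442,-137 \right)}\right) = \left(-423757 + 275243\right) \left(\left(-311\right)^{2} + \frac{-18 - 137}{-427 - 442}\right) = - 148514 \left(96721 + \frac{1}{-869} \left(-155\right)\right) = - 148514 \left(96721 - - \frac{155}{869}\right) = - 148514 \left(96721 + \frac{155}{869}\right) = \left(-148514\right) \frac{84050704}{869} = - \frac{12482706253856}{869}$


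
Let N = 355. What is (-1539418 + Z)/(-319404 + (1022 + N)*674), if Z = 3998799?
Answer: 2459381/608694 ≈ 4.0404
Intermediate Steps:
(-1539418 + Z)/(-319404 + (1022 + N)*674) = (-1539418 + 3998799)/(-319404 + (1022 + 355)*674) = 2459381/(-319404 + 1377*674) = 2459381/(-319404 + 928098) = 2459381/608694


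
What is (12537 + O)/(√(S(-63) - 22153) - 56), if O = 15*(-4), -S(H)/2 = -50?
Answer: -698712/25189 - 12477*I*√22053/25189 ≈ -27.739 - 73.559*I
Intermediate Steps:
S(H) = 100 (S(H) = -2*(-50) = 100)
O = -60
(12537 + O)/(√(S(-63) - 22153) - 56) = (12537 - 60)/(√(100 - 22153) - 56) = 12477/(√(-22053) - 56) = 12477/(I*√22053 - 56) = 12477/(-56 + I*√22053)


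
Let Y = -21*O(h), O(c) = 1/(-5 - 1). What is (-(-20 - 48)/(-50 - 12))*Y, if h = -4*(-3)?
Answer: -119/31 ≈ -3.8387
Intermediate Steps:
h = 12
O(c) = -⅙ (O(c) = 1/(-6) = -⅙)
Y = 7/2 (Y = -21*(-⅙) = 7/2 ≈ 3.5000)
(-(-20 - 48)/(-50 - 12))*Y = -(-20 - 48)/(-50 - 12)*(7/2) = -(-68)/(-62)*(7/2) = -(-68)*(-1)/62*(7/2) = -1*34/31*(7/2) = -34/31*7/2 = -119/31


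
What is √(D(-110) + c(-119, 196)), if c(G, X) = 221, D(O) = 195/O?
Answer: √106106/22 ≈ 14.806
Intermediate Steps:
√(D(-110) + c(-119, 196)) = √(195/(-110) + 221) = √(195*(-1/110) + 221) = √(-39/22 + 221) = √(4823/22) = √106106/22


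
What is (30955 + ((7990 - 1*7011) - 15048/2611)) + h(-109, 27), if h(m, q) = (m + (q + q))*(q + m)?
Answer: 95140236/2611 ≈ 36438.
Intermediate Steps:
h(m, q) = (m + q)*(m + 2*q) (h(m, q) = (m + 2*q)*(m + q) = (m + q)*(m + 2*q))
(30955 + ((7990 - 1*7011) - 15048/2611)) + h(-109, 27) = (30955 + ((7990 - 1*7011) - 15048/2611)) + ((-109)² + 2*27² + 3*(-109)*27) = (30955 + ((7990 - 7011) - 15048/2611)) + (11881 + 2*729 - 8829) = (30955 + (979 - 1*15048/2611)) + (11881 + 1458 - 8829) = (30955 + (979 - 15048/2611)) + 4510 = (30955 + 2541121/2611) + 4510 = 83364626/2611 + 4510 = 95140236/2611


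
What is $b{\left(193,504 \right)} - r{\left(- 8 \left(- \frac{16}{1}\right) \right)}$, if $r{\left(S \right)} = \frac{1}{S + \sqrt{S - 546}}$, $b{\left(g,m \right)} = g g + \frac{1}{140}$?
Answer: $\frac{- 667502068 i + 5214861 \sqrt{418}}{140 \left(\sqrt{418} - 128 i\right)} \approx 37249.0 + 0.0012188 i$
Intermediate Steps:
$b{\left(g,m \right)} = \frac{1}{140} + g^{2}$ ($b{\left(g,m \right)} = g^{2} + \frac{1}{140} = \frac{1}{140} + g^{2}$)
$r{\left(S \right)} = \frac{1}{S + \sqrt{-546 + S}}$
$b{\left(193,504 \right)} - r{\left(- 8 \left(- \frac{16}{1}\right) \right)} = \left(\frac{1}{140} + 193^{2}\right) - \frac{1}{- 8 \left(- \frac{16}{1}\right) + \sqrt{-546 - 8 \left(- \frac{16}{1}\right)}} = \left(\frac{1}{140} + 37249\right) - \frac{1}{- 8 \left(\left(-16\right) 1\right) + \sqrt{-546 - 8 \left(\left(-16\right) 1\right)}} = \frac{5214861}{140} - \frac{1}{\left(-8\right) \left(-16\right) + \sqrt{-546 - -128}} = \frac{5214861}{140} - \frac{1}{128 + \sqrt{-546 + 128}} = \frac{5214861}{140} - \frac{1}{128 + \sqrt{-418}} = \frac{5214861}{140} - \frac{1}{128 + i \sqrt{418}}$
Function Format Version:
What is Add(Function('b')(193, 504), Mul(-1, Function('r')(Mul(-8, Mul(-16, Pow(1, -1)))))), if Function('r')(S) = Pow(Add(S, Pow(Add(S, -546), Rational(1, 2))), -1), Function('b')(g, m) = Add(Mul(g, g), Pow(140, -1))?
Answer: Mul(Rational(1, 140), Pow(Add(Pow(418, Rational(1, 2)), Mul(-128, I)), -1), Add(Mul(-667502068, I), Mul(5214861, Pow(418, Rational(1, 2))))) ≈ Add(37249., Mul(0.0012188, I))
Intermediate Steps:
Function('b')(g, m) = Add(Rational(1, 140), Pow(g, 2)) (Function('b')(g, m) = Add(Pow(g, 2), Rational(1, 140)) = Add(Rational(1, 140), Pow(g, 2)))
Function('r')(S) = Pow(Add(S, Pow(Add(-546, S), Rational(1, 2))), -1)
Add(Function('b')(193, 504), Mul(-1, Function('r')(Mul(-8, Mul(-16, Pow(1, -1)))))) = Add(Add(Rational(1, 140), Pow(193, 2)), Mul(-1, Pow(Add(Mul(-8, Mul(-16, Pow(1, -1))), Pow(Add(-546, Mul(-8, Mul(-16, Pow(1, -1)))), Rational(1, 2))), -1))) = Add(Add(Rational(1, 140), 37249), Mul(-1, Pow(Add(Mul(-8, Mul(-16, 1)), Pow(Add(-546, Mul(-8, Mul(-16, 1))), Rational(1, 2))), -1))) = Add(Rational(5214861, 140), Mul(-1, Pow(Add(Mul(-8, -16), Pow(Add(-546, Mul(-8, -16)), Rational(1, 2))), -1))) = Add(Rational(5214861, 140), Mul(-1, Pow(Add(128, Pow(Add(-546, 128), Rational(1, 2))), -1))) = Add(Rational(5214861, 140), Mul(-1, Pow(Add(128, Pow(-418, Rational(1, 2))), -1))) = Add(Rational(5214861, 140), Mul(-1, Pow(Add(128, Mul(I, Pow(418, Rational(1, 2)))), -1)))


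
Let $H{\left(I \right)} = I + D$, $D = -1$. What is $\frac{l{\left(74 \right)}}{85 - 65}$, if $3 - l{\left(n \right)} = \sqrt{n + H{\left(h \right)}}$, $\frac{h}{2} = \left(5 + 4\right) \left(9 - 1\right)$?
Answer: $\frac{3}{20} - \frac{\sqrt{217}}{20} \approx -0.58655$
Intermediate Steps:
$h = 144$ ($h = 2 \left(5 + 4\right) \left(9 - 1\right) = 2 \cdot 9 \cdot 8 = 2 \cdot 72 = 144$)
$H{\left(I \right)} = -1 + I$ ($H{\left(I \right)} = I - 1 = -1 + I$)
$l{\left(n \right)} = 3 - \sqrt{143 + n}$ ($l{\left(n \right)} = 3 - \sqrt{n + \left(-1 + 144\right)} = 3 - \sqrt{n + 143} = 3 - \sqrt{143 + n}$)
$\frac{l{\left(74 \right)}}{85 - 65} = \frac{3 - \sqrt{143 + 74}}{85 - 65} = \frac{3 - \sqrt{217}}{20} = \frac{3}{20} - \frac{\sqrt{217}}{20}$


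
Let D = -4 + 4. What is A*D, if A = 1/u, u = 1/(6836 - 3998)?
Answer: 0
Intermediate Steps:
D = 0
u = 1/2838 ≈ 0.00035236
A = 2838 (A = 1/(1/2838) = 2838)
A*D = 2838*0 = 0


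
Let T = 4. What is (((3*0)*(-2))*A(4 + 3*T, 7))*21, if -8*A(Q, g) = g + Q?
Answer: 0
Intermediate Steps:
A(Q, g) = -Q/8 - g/8 (A(Q, g) = -(g + Q)/8 = -(Q + g)/8 = -Q/8 - g/8)
(((3*0)*(-2))*A(4 + 3*T, 7))*21 = (((3*0)*(-2))*(-(4 + 3*4)/8 - ⅛*7))*21 = ((0*(-2))*(-(4 + 12)/8 - 7/8))*21 = (0*(-⅛*16 - 7/8))*21 = (0*(-2 - 7/8))*21 = (0*(-23/8))*21 = 0*21 = 0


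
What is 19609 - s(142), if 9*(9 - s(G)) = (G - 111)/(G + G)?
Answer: 50097631/2556 ≈ 19600.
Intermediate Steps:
s(G) = 9 - (-111 + G)/(18*G) (s(G) = 9 - (G - 111)/(9*(G + G)) = 9 - (-111 + G)/(9*(2*G)) = 9 - (-111 + G)*1/(2*G)/9 = 9 - (-111 + G)/(18*G))
19609 - s(142) = 19609 - (111 + 161*142)/(18*142) = 19609 - (111 + 22862)/(18*142) = 19609 - 22973/(18*142) = 19609 - 1*22973/2556 = 19609 - 22973/2556 = 50097631/2556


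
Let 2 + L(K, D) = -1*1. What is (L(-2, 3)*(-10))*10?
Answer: 300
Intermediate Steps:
L(K, D) = -3 (L(K, D) = -2 - 1*1 = -2 - 1 = -3)
(L(-2, 3)*(-10))*10 = -3*(-10)*10 = 30*10 = 300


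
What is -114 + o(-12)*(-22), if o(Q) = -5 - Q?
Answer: -268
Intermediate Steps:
-114 + o(-12)*(-22) = -114 + (-5 - 1*(-12))*(-22) = -114 + (-5 + 12)*(-22) = -114 + 7*(-22) = -114 - 154 = -268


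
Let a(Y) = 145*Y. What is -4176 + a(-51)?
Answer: -11571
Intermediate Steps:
-4176 + a(-51) = -4176 + 145*(-51) = -4176 - 7395 = -11571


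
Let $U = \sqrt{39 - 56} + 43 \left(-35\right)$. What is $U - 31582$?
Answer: $-33087 + i \sqrt{17} \approx -33087.0 + 4.1231 i$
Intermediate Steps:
$U = -1505 + i \sqrt{17}$ ($U = \sqrt{-17} - 1505 = i \sqrt{17} - 1505 = -1505 + i \sqrt{17} \approx -1505.0 + 4.1231 i$)
$U - 31582 = \left(-1505 + i \sqrt{17}\right) - 31582 = -33087 + i \sqrt{17}$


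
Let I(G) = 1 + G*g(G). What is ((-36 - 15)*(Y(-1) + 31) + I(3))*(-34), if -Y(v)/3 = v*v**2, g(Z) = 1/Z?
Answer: 58888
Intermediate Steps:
Y(v) = -3*v**3 (Y(v) = -3*v*v**2 = -3*v**3)
I(G) = 2 (I(G) = 1 + G/G = 1 + 1 = 2)
((-36 - 15)*(Y(-1) + 31) + I(3))*(-34) = ((-36 - 15)*(-3*(-1)**3 + 31) + 2)*(-34) = (-51*(-3*(-1) + 31) + 2)*(-34) = (-51*(3 + 31) + 2)*(-34) = (-51*34 + 2)*(-34) = (-1734 + 2)*(-34) = -1732*(-34) = 58888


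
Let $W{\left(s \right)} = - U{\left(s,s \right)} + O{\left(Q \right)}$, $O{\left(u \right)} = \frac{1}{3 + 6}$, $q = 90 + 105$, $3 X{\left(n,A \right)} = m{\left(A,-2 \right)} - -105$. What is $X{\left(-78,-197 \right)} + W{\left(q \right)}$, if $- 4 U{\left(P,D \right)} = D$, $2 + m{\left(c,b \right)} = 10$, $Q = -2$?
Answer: $\frac{3115}{36} \approx 86.528$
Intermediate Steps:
$m{\left(c,b \right)} = 8$ ($m{\left(c,b \right)} = -2 + 10 = 8$)
$U{\left(P,D \right)} = - \frac{D}{4}$
$X{\left(n,A \right)} = \frac{113}{3}$ ($X{\left(n,A \right)} = \frac{8 - -105}{3} = \frac{8 + 105}{3} = \frac{1}{3} \cdot 113 = \frac{113}{3}$)
$q = 195$
$O{\left(u \right)} = \frac{1}{9}$
$W{\left(s \right)} = \frac{1}{9} + \frac{s}{4}$ ($W{\left(s \right)} = - \frac{\left(-1\right) s}{4} + \frac{1}{9} = \frac{s}{4} + \frac{1}{9} = \frac{1}{9} + \frac{s}{4}$)
$X{\left(-78,-197 \right)} + W{\left(q \right)} = \frac{113}{3} + \left(\frac{1}{9} + \frac{1}{4} \cdot 195\right) = \frac{113}{3} + \left(\frac{1}{9} + \frac{195}{4}\right) = \frac{113}{3} + \frac{1759}{36} = \frac{3115}{36}$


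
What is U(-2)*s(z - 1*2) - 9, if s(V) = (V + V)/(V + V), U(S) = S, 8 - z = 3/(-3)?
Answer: -11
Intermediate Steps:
z = 9 (z = 8 - 3/(-3) = 8 - 3*(-1)/3 = 8 - 1*(-1) = 8 + 1 = 9)
s(V) = 1 (s(V) = (2*V)/((2*V)) = (2*V)*(1/(2*V)) = 1)
U(-2)*s(z - 1*2) - 9 = -2*1 - 9 = -2 - 9 = -11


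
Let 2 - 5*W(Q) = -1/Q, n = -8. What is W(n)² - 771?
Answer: -49335/64 ≈ -770.86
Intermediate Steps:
W(Q) = ⅖ + 1/(5*Q) (W(Q) = ⅖ - (-1)/(5*Q) = ⅖ + 1/(5*Q))
W(n)² - 771 = ((⅕)*(1 + 2*(-8))/(-8))² - 771 = ((⅕)*(-⅛)*(1 - 16))² - 771 = ((⅕)*(-⅛)*(-15))² - 771 = (3/8)² - 771 = 9/64 - 771 = -49335/64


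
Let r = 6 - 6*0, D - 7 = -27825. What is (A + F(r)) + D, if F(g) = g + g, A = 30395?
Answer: 2589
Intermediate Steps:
D = -27818 (D = 7 - 27825 = -27818)
r = 6 (r = 6 + 0 = 6)
F(g) = 2*g
(A + F(r)) + D = (30395 + 2*6) - 27818 = (30395 + 12) - 27818 = 30407 - 27818 = 2589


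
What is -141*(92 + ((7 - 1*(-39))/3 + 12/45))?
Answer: -75858/5 ≈ -15172.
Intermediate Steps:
-141*(92 + ((7 - 1*(-39))/3 + 12/45)) = -141*(92 + ((7 + 39)*(1/3) + 12*(1/45))) = -141*(92 + (46*(1/3) + 4/15)) = -141*(92 + (46/3 + 4/15)) = -141*(92 + 78/5) = -141*538/5 = -75858/5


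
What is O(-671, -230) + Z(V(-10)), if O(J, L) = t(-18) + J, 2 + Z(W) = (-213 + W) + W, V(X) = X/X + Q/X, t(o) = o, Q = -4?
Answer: -4506/5 ≈ -901.20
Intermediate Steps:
V(X) = 1 - 4/X (V(X) = X/X - 4/X = 1 - 4/X)
Z(W) = -215 + 2*W (Z(W) = -2 + ((-213 + W) + W) = -2 + (-213 + 2*W) = -215 + 2*W)
O(J, L) = -18 + J
O(-671, -230) + Z(V(-10)) = (-18 - 671) + (-215 + 2*((-4 - 10)/(-10))) = -689 + (-215 + 2*(-⅒*(-14))) = -689 + (-215 + 2*(7/5)) = -689 + (-215 + 14/5) = -689 - 1061/5 = -4506/5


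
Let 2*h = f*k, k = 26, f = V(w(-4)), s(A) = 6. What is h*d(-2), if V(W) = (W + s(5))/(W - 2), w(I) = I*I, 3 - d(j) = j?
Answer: 715/7 ≈ 102.14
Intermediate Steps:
d(j) = 3 - j
w(I) = I**2
V(W) = (6 + W)/(-2 + W) (V(W) = (W + 6)/(W - 2) = (6 + W)/(-2 + W))
f = 11/7 (f = (6 + (-4)**2)/(-2 + (-4)**2) = (6 + 16)/(-2 + 16) = 22/14 = (1/14)*22 = 11/7 ≈ 1.5714)
h = 143/7 (h = ((11/7)*26)/2 = (1/2)*(286/7) = 143/7 ≈ 20.429)
h*d(-2) = 143*(3 - 1*(-2))/7 = 143*(3 + 2)/7 = (143/7)*5 = 715/7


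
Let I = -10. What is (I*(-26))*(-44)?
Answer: -11440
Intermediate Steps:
(I*(-26))*(-44) = -10*(-26)*(-44) = 260*(-44) = -11440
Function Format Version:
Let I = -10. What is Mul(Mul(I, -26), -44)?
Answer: -11440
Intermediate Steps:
Mul(Mul(I, -26), -44) = Mul(Mul(-10, -26), -44) = Mul(260, -44) = -11440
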